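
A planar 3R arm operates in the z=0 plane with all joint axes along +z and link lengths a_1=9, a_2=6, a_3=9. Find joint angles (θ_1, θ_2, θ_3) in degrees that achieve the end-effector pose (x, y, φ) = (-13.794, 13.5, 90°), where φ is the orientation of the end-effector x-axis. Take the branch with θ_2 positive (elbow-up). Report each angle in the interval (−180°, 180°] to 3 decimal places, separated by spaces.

149.997 30.007 -90.004

wrist centre = target − a_3·(cos φ, sin φ) = (-13.7940, 4.5000)
cos θ_2 = (210.5244−9²−6²)/(2·9·6) = 0.8660; θ_2 = 30.0067° (elbow-up)
β = atan2(4.5000,-13.7940) = 161.9322°; ψ = atan2(3.0006,14.1958) = 11.9351°
θ_1 = β − ψ = 149.9971°
θ_3 = φ − θ_1 − θ_2 = -90.0038° (wrapped to (-180°,180°])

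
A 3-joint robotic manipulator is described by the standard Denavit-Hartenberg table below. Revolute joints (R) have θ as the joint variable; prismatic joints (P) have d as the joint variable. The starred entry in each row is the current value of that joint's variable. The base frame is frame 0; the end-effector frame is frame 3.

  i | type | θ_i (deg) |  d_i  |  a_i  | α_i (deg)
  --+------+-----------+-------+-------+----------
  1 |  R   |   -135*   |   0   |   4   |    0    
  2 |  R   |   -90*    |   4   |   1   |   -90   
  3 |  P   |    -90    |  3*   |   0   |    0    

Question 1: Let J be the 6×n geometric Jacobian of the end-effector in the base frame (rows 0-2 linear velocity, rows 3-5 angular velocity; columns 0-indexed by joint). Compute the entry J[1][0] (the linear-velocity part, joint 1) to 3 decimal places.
axis z_0 = ẑ; lever o_n−o_0 = (-5.6569,-4.2426,4.0000)
cross product → J_v[:, 0] = (4.2426,-5.6569,0.0000)
J_ω[:, 0] = z_0
entry J[1][0] = -5.6569

-5.657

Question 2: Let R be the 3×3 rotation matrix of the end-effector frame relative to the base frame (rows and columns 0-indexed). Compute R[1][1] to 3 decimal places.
0.707

End-effector y-axis (col 1 of R) = (-0.7071,0.7071,-0.0000)
R[1][1] = 0.7071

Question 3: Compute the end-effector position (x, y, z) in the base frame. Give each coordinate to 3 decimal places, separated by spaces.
-5.657 -4.243 4.000

after link 1: o_1 = (-2.8284, -2.8284, 0.0000)
after link 2: o_2 = (-3.5355, -2.1213, 4.0000)
after link 3: o_3 = (-5.6569, -4.2426, 4.0000)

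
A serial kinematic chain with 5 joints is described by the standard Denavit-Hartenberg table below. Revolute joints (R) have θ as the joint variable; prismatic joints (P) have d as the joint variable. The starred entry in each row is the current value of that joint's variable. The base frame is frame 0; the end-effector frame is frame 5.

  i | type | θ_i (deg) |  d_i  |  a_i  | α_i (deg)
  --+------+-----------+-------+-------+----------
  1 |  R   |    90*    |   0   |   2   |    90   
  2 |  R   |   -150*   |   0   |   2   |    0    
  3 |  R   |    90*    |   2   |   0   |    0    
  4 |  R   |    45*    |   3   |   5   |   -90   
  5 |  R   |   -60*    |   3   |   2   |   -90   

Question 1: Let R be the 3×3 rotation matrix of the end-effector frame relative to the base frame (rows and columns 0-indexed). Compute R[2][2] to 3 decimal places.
End-effector z-axis (col 2 of R) = (-0.5000,0.8365,-0.2241)
R[2][2] = -0.2241

-0.224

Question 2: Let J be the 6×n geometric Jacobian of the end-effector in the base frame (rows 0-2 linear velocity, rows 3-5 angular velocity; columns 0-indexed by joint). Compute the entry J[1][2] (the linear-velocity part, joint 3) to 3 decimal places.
-1.345

axis z_2 = (1.0000,-0.0000,0.0000); lever o_n−o_2 = (6.7321,6.5720,1.3449)
cross product → J_v[:, 2] = (-0.0000,-1.3449,6.5720)
J_ω[:, 2] = z_2
entry J[1][2] = -1.3449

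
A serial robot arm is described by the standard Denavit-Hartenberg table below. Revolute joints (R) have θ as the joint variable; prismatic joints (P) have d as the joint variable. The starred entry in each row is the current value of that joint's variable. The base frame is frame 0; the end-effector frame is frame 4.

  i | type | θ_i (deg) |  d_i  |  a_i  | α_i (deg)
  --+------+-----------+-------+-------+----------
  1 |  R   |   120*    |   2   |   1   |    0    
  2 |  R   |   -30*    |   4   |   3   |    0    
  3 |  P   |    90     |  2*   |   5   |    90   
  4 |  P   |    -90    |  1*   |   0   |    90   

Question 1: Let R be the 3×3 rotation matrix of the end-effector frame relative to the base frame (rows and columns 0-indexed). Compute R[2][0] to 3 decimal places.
-1.000

End-effector x-axis (col 0 of R) = (-0.0000,0.0000,-1.0000)
R[2][0] = -1.0000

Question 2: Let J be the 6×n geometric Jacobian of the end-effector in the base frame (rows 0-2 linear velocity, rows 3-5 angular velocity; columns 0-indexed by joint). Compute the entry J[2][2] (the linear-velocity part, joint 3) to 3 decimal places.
1.000

prismatic axis z_2 = (0.0000,0.0000,1.0000)
J_v[:, 2] = z_2; J_ω[:, 2] = (0,0,0)
entry J[2][2] = 1.0000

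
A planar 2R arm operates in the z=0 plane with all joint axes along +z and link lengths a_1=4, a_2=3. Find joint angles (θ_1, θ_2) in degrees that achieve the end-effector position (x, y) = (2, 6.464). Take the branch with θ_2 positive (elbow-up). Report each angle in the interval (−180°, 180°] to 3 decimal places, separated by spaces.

59.997 30.006

cos θ_2 = (45.7833−4²−3²)/(2·4·3) = 0.8660; θ_2 = 30.0063° (elbow-up)
β = atan2(6.4640,2.0000) = 72.8076°; ψ = atan2(1.5003,6.5979) = 12.8105°
θ_1 = β − ψ = 59.9971°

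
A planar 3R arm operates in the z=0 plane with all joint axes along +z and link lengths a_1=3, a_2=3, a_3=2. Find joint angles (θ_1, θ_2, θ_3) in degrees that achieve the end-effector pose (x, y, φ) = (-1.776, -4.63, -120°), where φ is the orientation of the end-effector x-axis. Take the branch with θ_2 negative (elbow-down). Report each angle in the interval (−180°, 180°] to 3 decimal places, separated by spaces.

wrist centre = target − a_3·(cos φ, sin φ) = (-0.7760, -2.8979)
cos θ_2 = (9.0003−3²−3²)/(2·3·3) = -0.5000; θ_2 = -119.9990° (elbow-down)
β = atan2(-2.8979,-0.7760) = -104.9907°; ψ = atan2(-2.5981,1.5000) = -59.9995°
θ_1 = β − ψ = -44.9912°
θ_3 = φ − θ_1 − θ_2 = 44.9902° (wrapped to (-180°,180°])

-44.991 -119.999 44.990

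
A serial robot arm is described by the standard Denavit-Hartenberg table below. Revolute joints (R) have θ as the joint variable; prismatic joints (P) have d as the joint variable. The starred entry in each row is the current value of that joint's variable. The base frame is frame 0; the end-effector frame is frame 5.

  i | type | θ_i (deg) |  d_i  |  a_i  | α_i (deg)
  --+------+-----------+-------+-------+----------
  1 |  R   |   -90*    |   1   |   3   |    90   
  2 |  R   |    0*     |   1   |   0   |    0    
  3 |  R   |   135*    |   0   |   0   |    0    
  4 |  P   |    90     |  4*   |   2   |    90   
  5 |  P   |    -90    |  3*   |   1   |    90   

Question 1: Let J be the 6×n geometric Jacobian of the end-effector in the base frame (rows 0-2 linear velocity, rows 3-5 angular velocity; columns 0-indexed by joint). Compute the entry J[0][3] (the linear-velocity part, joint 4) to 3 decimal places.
prismatic axis z_3 = (-1.0000,-0.0000,0.0000)
J_v[:, 3] = z_3; J_ω[:, 3] = (0,0,0)
entry J[0][3] = -1.0000

-1.000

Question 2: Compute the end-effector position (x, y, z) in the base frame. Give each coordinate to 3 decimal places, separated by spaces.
after link 1: o_1 = (0.0000, -3.0000, 1.0000)
after link 2: o_2 = (-1.0000, -3.0000, 1.0000)
after link 3: o_3 = (-1.0000, -3.0000, 1.0000)
after link 4: o_4 = (-5.0000, -1.5858, -0.4142)
after link 5: o_5 = (-4.0000, 0.5355, 1.7071)

-4.000 0.536 1.707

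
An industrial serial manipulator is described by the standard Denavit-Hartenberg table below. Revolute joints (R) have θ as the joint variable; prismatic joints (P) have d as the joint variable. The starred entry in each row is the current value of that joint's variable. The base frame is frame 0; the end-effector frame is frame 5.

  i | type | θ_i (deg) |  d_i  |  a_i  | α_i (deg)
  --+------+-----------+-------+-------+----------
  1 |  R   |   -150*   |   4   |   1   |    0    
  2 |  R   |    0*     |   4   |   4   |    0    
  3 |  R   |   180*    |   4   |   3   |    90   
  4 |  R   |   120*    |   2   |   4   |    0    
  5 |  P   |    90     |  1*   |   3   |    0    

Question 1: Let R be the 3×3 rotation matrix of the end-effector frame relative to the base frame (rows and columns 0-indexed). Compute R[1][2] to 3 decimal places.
-0.866

End-effector z-axis (col 2 of R) = (0.5000,-0.8660,0.0000)
R[1][2] = -0.8660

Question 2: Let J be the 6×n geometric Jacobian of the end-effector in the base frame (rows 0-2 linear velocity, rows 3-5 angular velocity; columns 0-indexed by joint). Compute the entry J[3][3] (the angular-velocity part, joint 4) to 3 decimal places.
0.500

axis z_3 = (0.5000,-0.8660,0.0000); lever o_n−o_3 = (-2.4821,-4.8971,1.9641)
cross product → J_v[:, 3] = (-1.7010,-0.9821,-4.5981)
J_ω[:, 3] = z_3
entry J[3][3] = 0.5000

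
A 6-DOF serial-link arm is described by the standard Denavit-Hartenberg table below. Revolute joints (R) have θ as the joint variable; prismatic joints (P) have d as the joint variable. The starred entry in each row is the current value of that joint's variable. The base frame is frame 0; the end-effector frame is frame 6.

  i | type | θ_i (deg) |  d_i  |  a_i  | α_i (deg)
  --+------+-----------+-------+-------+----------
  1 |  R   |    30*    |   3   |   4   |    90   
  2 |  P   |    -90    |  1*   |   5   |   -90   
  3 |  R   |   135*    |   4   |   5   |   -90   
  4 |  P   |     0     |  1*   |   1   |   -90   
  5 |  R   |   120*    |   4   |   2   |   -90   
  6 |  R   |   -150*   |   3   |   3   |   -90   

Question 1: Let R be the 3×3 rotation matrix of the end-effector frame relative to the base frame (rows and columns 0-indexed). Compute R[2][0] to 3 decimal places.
0.837

End-effector x-axis (col 0 of R) = (-0.3209,-0.4441,0.8365)
R[2][0] = 0.8365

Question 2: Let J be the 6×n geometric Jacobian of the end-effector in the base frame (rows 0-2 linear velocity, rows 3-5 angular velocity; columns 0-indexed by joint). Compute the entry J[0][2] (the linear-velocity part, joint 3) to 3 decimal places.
axis z_2 = (0.8660,0.5000,0.0000); lever o_n−o_2 = (-1.5405,-0.3317,4.7510)
cross product → J_v[:, 2] = (2.3755,-4.1145,0.4830)
J_ω[:, 2] = z_2
entry J[0][2] = 2.3755

2.375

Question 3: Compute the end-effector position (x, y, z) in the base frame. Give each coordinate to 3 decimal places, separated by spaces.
after link 1: o_1 = (3.4641, 2.0000, 3.0000)
after link 2: o_2 = (3.9641, 1.1340, -2.0000)
after link 3: o_3 = (5.6604, 6.1958, 1.5355)
after link 4: o_4 = (5.6604, 6.1958, 2.9497)
after link 5: o_5 = (1.9375, 4.6441, 1.0179)
after link 6: o_6 = (2.4236, 0.8022, 2.7510)

2.424 0.802 2.751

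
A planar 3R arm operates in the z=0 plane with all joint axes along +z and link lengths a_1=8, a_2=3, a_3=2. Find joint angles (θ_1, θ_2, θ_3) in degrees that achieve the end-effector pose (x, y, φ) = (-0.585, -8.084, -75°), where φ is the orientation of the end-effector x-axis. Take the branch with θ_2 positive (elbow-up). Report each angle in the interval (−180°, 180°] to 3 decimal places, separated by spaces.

-120.005 134.990 -89.985

wrist centre = target − a_3·(cos φ, sin φ) = (-1.1026, -6.1521)
cos θ_2 = (39.0647−8²−3²)/(2·8·3) = -0.7070; θ_2 = 134.9901° (elbow-up)
β = atan2(-6.1521,-1.1026) = -100.1611°; ψ = atan2(2.1217,5.8790) = 19.8440°
θ_1 = β − ψ = -120.0051°
θ_3 = φ − θ_1 − θ_2 = -89.9850° (wrapped to (-180°,180°])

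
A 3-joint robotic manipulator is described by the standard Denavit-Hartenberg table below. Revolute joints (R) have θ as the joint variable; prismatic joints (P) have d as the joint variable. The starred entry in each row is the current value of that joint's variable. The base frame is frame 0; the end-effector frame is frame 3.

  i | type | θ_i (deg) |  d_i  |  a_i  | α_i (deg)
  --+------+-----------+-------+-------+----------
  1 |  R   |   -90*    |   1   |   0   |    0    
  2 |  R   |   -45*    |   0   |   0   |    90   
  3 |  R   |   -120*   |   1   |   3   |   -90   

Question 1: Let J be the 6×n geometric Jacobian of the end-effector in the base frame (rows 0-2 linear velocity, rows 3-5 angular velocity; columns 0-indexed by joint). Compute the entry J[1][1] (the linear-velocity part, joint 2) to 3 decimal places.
0.354

axis z_1 = (0.0000,0.0000,1.0000); lever o_n−o_1 = (0.3536,1.7678,-2.5981)
cross product → J_v[:, 1] = (-1.7678,0.3536,0.0000)
J_ω[:, 1] = z_1
entry J[1][1] = 0.3536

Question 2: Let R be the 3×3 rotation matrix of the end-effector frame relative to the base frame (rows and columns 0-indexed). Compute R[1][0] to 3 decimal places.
0.354

End-effector x-axis (col 0 of R) = (0.3536,0.3536,-0.8660)
R[1][0] = 0.3536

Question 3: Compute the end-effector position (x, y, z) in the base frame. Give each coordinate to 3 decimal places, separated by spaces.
0.354 1.768 -1.598

after link 1: o_1 = (0.0000, 0.0000, 1.0000)
after link 2: o_2 = (0.0000, 0.0000, 1.0000)
after link 3: o_3 = (0.3536, 1.7678, -1.5981)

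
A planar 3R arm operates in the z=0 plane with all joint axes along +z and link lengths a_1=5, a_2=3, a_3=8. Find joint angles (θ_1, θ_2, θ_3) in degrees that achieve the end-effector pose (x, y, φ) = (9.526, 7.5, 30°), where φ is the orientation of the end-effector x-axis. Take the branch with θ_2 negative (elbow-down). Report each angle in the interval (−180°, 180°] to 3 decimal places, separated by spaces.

wrist centre = target − a_3·(cos φ, sin φ) = (2.5978, 3.5000)
cos θ_2 = (18.9985−5²−3²)/(2·5·3) = -0.5000; θ_2 = -120.0032° (elbow-down)
β = atan2(3.5000,2.5978) = 53.4162°; ψ = atan2(-2.5980,3.4999) = -36.5870°
θ_1 = β − ψ = 90.0032°
θ_3 = φ − θ_1 − θ_2 = 60.0000° (wrapped to (-180°,180°])

90.003 -120.003 60.000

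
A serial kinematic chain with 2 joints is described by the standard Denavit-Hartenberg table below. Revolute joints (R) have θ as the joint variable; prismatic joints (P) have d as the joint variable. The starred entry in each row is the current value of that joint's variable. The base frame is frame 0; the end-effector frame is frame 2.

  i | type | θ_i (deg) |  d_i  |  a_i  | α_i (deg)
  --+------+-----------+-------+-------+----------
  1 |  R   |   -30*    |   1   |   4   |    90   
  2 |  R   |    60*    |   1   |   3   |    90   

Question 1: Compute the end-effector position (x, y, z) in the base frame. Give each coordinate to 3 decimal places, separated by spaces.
4.263 -3.616 3.598

after link 1: o_1 = (3.4641, -2.0000, 1.0000)
after link 2: o_2 = (4.2631, -3.6160, 3.5981)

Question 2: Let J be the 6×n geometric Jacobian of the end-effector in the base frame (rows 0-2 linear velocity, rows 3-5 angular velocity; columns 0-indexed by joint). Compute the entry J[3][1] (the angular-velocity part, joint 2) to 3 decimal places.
-0.500

axis z_1 = (-0.5000,-0.8660,0.0000); lever o_n−o_1 = (0.7990,-1.6160,2.5981)
cross product → J_v[:, 1] = (-2.2500,1.2990,1.5000)
J_ω[:, 1] = z_1
entry J[3][1] = -0.5000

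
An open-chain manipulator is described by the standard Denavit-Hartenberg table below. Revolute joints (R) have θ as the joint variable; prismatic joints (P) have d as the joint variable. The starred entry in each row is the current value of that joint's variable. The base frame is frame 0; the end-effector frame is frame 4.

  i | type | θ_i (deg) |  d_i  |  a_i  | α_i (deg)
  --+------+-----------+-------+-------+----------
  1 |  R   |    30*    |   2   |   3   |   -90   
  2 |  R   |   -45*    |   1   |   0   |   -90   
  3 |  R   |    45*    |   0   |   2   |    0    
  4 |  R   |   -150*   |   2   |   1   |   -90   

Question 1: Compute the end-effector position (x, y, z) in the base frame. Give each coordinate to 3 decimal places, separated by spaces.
after link 1: o_1 = (2.5981, 1.5000, 2.0000)
after link 2: o_2 = (2.0981, 2.3660, 2.0000)
after link 3: o_3 = (3.6712, 1.6413, 3.0000)
after link 4: o_4 = (4.2545, 3.0934, 1.4028)

4.254 3.093 1.403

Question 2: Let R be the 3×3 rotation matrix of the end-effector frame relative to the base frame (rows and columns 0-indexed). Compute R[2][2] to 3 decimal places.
End-effector z-axis (col 2 of R) = (0.4621,0.5657,0.6830)
R[2][2] = 0.6830

0.683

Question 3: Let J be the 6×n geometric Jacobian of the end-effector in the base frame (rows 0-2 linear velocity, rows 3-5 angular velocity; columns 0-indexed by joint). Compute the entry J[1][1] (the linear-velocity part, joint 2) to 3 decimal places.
axis z_1 = (-0.5000,0.8660,0.0000); lever o_n−o_1 = (1.6564,1.5934,-0.5972)
cross product → J_v[:, 1] = (-0.5172,-0.2986,-2.2312)
J_ω[:, 1] = z_1
entry J[1][1] = -0.2986

-0.299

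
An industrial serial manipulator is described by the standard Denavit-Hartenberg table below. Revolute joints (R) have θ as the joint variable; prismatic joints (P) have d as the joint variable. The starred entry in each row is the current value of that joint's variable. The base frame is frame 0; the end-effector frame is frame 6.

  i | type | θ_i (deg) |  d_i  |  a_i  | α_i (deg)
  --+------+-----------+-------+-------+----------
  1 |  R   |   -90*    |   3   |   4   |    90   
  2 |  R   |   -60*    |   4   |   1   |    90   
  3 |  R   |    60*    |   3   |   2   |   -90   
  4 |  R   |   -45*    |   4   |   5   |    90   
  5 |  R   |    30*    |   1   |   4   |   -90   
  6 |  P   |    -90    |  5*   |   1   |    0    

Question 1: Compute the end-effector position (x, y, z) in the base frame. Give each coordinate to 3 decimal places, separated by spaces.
after link 1: o_1 = (0.0000, -4.0000, 3.0000)
after link 2: o_2 = (-4.0000, -4.5000, 2.1340)
after link 3: o_3 = (-5.7321, -2.4019, -0.2321)
after link 4: o_4 = (-10.7939, 1.5081, -0.5307)
after link 5: o_5 = (-13.3029, 4.6722, -1.3635)
after link 6: o_6 = (-13.3246, 6.2474, 3.4861)

-13.325 6.247 3.486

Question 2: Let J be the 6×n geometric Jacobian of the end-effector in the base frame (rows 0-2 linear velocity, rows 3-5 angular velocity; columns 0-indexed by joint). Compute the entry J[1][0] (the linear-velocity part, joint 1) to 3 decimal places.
axis z_0 = ẑ; lever o_n−o_0 = (-13.3246,6.2474,3.4861)
cross product → J_v[:, 0] = (-6.2474,-13.3246,0.0000)
J_ω[:, 0] = z_0
entry J[1][0] = -13.3246

-13.325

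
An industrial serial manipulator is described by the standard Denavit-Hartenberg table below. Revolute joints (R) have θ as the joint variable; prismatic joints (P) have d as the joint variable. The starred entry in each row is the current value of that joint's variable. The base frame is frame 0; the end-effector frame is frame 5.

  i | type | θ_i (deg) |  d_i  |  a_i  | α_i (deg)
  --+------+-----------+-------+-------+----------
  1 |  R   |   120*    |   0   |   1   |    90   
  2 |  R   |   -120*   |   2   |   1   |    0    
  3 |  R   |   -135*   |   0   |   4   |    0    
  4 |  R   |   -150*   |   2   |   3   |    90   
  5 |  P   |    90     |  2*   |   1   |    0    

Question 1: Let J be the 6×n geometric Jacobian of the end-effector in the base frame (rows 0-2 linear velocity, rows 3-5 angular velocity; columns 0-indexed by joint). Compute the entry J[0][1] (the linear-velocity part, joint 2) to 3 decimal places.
axis z_1 = (0.8660,0.5000,0.0000); lever o_n−o_1 = (4.7442,1.7828,-0.5379)
cross product → J_v[:, 1] = (-0.2689,0.4658,-0.8282)
J_ω[:, 1] = z_1
entry J[0][1] = -0.2689

-0.269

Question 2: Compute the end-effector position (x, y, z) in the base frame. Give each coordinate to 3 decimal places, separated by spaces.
after link 1: o_1 = (-0.5000, 0.8660, 0.0000)
after link 2: o_2 = (1.4821, 1.4330, -0.8660)
after link 3: o_3 = (1.9997, 0.5364, 2.9977)
after link 4: o_4 = (2.6711, 3.3736, 0.8764)
after link 5: o_5 = (4.2442, 2.6488, -0.5379)

4.244 2.649 -0.538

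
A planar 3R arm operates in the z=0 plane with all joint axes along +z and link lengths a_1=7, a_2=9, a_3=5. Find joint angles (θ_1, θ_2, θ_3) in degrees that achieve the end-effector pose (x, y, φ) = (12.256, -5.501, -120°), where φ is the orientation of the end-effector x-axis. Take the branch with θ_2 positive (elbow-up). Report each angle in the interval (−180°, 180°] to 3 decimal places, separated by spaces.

-29.995 44.990 -134.995

wrist centre = target − a_3·(cos φ, sin φ) = (14.7560, -1.1709)
cos θ_2 = (219.1105−7²−9²)/(2·7·9) = 0.7072; θ_2 = 44.9903° (elbow-up)
β = atan2(-1.1709,14.7560) = -4.5369°; ψ = atan2(6.3629,13.3650) = 25.4584°
θ_1 = β − ψ = -29.9953°
θ_3 = φ − θ_1 − θ_2 = -134.9951° (wrapped to (-180°,180°])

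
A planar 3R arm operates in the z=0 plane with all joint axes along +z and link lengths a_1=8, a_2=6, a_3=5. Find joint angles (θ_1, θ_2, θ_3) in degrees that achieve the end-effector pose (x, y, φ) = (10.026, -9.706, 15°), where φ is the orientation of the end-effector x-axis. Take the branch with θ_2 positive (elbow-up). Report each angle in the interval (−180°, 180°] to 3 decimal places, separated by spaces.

wrist centre = target − a_3·(cos φ, sin φ) = (5.1964, -11.0001)
cos θ_2 = (148.0044−8²−6²)/(2·8·6) = 0.5000; θ_2 = 59.9970° (elbow-up)
β = atan2(-11.0001,5.1964) = -64.7143°; ψ = atan2(5.1960,11.0003) = 25.2838°
θ_1 = β − ψ = -89.9980°
θ_3 = φ − θ_1 − θ_2 = 45.0011° (wrapped to (-180°,180°])

-89.998 59.997 45.001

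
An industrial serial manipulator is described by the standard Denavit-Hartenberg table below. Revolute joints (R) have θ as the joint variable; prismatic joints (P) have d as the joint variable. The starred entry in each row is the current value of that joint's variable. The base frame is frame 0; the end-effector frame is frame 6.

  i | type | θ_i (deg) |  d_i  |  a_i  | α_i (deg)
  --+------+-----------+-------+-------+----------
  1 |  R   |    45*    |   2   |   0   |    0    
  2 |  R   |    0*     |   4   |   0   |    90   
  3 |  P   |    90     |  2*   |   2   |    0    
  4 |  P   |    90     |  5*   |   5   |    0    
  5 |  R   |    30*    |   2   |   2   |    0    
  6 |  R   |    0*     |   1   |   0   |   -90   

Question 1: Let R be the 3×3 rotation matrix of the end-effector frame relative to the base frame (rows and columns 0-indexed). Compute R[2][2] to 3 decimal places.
-0.866

End-effector z-axis (col 2 of R) = (0.3536,0.3536,-0.8660)
R[2][2] = -0.8660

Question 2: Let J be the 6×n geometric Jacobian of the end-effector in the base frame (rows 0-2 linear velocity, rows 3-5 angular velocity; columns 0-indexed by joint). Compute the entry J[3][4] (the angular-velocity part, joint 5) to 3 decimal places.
axis z_4 = (0.7071,-0.7071,0.0000); lever o_n−o_4 = (0.8966,-3.3461,-1.0000)
cross product → J_v[:, 4] = (0.7071,0.7071,-1.7321)
J_ω[:, 4] = z_4
entry J[3][4] = 0.7071

0.707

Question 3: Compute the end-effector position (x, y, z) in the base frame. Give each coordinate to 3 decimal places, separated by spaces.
2.311 -11.831 7.000

after link 1: o_1 = (0.0000, 0.0000, 2.0000)
after link 2: o_2 = (0.0000, 0.0000, 6.0000)
after link 3: o_3 = (1.4142, -1.4142, 8.0000)
after link 4: o_4 = (1.4142, -8.4853, 8.0000)
after link 5: o_5 = (1.6037, -11.1242, 7.0000)
after link 6: o_6 = (2.3108, -11.8313, 7.0000)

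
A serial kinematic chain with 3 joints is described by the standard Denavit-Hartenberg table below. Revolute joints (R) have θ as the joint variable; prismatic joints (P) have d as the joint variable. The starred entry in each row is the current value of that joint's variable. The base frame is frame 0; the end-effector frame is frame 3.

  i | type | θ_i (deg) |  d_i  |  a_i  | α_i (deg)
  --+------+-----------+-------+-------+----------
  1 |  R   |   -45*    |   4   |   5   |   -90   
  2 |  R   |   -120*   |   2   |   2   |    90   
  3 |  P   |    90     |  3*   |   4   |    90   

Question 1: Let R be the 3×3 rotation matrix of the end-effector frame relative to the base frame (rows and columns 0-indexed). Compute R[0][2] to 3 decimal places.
-0.354

End-effector z-axis (col 2 of R) = (-0.3536,0.3536,0.8660)
R[0][2] = -0.3536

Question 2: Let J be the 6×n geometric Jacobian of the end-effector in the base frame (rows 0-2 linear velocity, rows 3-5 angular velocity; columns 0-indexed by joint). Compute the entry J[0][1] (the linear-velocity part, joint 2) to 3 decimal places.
0.164

axis z_1 = (0.7071,0.7071,0.0000); lever o_n−o_1 = (1.6984,6.7869,0.2321)
cross product → J_v[:, 1] = (0.1641,-0.1641,3.5981)
J_ω[:, 1] = z_1
entry J[0][1] = 0.1641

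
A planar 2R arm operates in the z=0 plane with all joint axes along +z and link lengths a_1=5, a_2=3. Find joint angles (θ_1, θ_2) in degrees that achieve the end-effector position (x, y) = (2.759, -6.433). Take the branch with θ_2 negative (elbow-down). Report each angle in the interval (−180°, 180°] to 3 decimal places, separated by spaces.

-44.996 -60.010

cos θ_2 = (48.9956−5²−3²)/(2·5·3) = 0.4999; θ_2 = -60.0098° (elbow-down)
β = atan2(-6.4330,2.7590) = -66.7864°; ψ = atan2(-2.5983,6.4996) = -21.7901°
θ_1 = β − ψ = -44.9963°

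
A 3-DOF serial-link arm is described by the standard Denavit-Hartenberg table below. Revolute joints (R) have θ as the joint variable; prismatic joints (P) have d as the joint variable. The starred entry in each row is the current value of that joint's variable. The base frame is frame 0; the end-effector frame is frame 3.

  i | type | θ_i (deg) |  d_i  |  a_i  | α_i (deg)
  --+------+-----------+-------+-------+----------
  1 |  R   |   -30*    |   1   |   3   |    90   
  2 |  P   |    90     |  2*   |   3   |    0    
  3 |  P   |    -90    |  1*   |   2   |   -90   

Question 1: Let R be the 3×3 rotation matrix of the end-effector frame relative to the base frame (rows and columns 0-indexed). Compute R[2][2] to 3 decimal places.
1.000

End-effector z-axis (col 2 of R) = (0.0000,0.0000,1.0000)
R[2][2] = 1.0000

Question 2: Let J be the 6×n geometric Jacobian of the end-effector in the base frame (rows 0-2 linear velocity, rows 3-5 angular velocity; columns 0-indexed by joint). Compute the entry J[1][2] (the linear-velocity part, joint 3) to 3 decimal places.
prismatic axis z_2 = (-0.5000,-0.8660,0.0000)
J_v[:, 2] = z_2; J_ω[:, 2] = (0,0,0)
entry J[1][2] = -0.8660

-0.866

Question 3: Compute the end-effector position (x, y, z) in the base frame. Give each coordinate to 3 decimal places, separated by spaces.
2.830 -5.098 4.000

after link 1: o_1 = (2.5981, -1.5000, 1.0000)
after link 2: o_2 = (1.5981, -3.2321, 4.0000)
after link 3: o_3 = (2.8301, -5.0981, 4.0000)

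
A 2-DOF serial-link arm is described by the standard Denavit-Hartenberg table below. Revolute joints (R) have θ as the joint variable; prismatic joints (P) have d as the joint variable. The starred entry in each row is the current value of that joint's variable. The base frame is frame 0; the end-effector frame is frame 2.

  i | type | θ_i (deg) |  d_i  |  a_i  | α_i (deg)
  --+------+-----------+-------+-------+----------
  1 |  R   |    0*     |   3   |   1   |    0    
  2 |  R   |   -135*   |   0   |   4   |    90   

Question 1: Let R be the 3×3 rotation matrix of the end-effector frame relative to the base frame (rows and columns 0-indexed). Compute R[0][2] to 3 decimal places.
End-effector z-axis (col 2 of R) = (-0.7071,0.7071,0.0000)
R[0][2] = -0.7071

-0.707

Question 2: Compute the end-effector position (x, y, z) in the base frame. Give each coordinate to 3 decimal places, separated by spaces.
after link 1: o_1 = (1.0000, 0.0000, 3.0000)
after link 2: o_2 = (-1.8284, -2.8284, 3.0000)

-1.828 -2.828 3.000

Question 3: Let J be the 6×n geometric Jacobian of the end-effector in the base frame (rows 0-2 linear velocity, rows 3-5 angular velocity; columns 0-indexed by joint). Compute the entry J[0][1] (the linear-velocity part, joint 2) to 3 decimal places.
2.828

axis z_1 = (0.0000,0.0000,1.0000); lever o_n−o_1 = (-2.8284,-2.8284,0.0000)
cross product → J_v[:, 1] = (2.8284,-2.8284,0.0000)
J_ω[:, 1] = z_1
entry J[0][1] = 2.8284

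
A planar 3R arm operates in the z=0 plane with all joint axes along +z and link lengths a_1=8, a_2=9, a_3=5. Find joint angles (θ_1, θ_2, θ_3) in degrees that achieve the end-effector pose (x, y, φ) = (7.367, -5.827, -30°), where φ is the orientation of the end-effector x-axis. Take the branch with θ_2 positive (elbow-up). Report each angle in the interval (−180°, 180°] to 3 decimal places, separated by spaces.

wrist centre = target − a_3·(cos φ, sin φ) = (3.0369, -3.3270)
cos θ_2 = (20.2915−8²−9²)/(2·8·9) = -0.8660; θ_2 = 150.0006° (elbow-up)
β = atan2(-3.3270,3.0369) = -47.6103°; ψ = atan2(4.4999,0.2057) = 87.3825°
θ_1 = β − ψ = -134.9927°
θ_3 = φ − θ_1 − θ_2 = -45.0079° (wrapped to (-180°,180°])

-134.993 150.001 -45.008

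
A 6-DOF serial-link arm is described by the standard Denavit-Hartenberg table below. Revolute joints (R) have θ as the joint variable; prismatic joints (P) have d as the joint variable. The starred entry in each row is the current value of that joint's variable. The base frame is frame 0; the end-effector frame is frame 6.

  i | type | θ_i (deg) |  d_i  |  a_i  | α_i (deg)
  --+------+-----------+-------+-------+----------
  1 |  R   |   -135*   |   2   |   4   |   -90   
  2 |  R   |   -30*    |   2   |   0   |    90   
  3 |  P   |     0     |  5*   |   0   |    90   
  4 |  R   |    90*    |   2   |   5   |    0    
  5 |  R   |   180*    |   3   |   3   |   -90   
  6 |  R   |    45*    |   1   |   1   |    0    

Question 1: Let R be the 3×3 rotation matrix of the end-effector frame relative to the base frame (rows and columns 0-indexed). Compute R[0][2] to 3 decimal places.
-0.612

End-effector z-axis (col 2 of R) = (-0.6124,-0.6124,0.5000)
R[0][2] = -0.6124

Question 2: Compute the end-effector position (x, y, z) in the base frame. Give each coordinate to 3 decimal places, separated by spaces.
-2.837 0.405 7.950

after link 1: o_1 = (-2.8284, -2.8284, 2.0000)
after link 2: o_2 = (-1.4142, -4.2426, 2.0000)
after link 3: o_3 = (0.3536, -2.4749, 6.3301)
after link 4: o_4 = (0.7071, 0.7071, 10.6603)
after link 5: o_5 = (-2.4749, 1.7678, 8.0622)
after link 6: o_6 = (-2.8372, 0.4054, 7.9498)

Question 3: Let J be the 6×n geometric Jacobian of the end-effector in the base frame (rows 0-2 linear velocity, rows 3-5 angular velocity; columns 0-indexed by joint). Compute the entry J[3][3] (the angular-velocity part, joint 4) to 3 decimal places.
axis z_3 = (-0.7071,0.7071,0.0000); lever o_n−o_3 = (-3.1908,2.8803,1.6197)
cross product → J_v[:, 3] = (1.1453,1.1453,0.2196)
J_ω[:, 3] = z_3
entry J[3][3] = -0.7071

-0.707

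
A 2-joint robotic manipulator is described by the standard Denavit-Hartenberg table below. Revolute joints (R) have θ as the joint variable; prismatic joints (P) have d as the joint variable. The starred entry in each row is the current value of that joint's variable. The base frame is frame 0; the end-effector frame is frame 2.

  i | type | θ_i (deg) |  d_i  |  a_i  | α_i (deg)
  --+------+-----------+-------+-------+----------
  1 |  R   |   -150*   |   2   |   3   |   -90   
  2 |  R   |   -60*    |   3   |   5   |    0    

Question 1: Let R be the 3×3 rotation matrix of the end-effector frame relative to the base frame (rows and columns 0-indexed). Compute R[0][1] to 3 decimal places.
-0.750

End-effector y-axis (col 1 of R) = (-0.7500,-0.4330,-0.5000)
R[0][1] = -0.7500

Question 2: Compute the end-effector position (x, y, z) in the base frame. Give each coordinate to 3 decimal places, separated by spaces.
-3.263 -5.348 6.330

after link 1: o_1 = (-2.5981, -1.5000, 2.0000)
after link 2: o_2 = (-3.2631, -5.3481, 6.3301)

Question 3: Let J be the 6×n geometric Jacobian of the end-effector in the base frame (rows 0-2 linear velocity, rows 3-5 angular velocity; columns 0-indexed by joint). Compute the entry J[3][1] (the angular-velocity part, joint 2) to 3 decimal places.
axis z_1 = (0.5000,-0.8660,0.0000); lever o_n−o_1 = (-0.6651,-3.8481,4.3301)
cross product → J_v[:, 1] = (-3.7500,-2.1651,-2.5000)
J_ω[:, 1] = z_1
entry J[3][1] = 0.5000

0.500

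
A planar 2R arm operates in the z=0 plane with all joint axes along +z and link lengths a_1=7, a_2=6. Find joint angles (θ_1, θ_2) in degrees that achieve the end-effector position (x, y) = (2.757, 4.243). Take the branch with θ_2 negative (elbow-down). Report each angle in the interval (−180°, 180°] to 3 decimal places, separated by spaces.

cos θ_2 = (25.6041−7²−6²)/(2·7·6) = -0.7071; θ_2 = -134.9990° (elbow-down)
β = atan2(4.2430,2.7570) = 56.9852°; ψ = atan2(-4.2427,2.7574) = -56.9793°
θ_1 = β − ψ = 113.9644°

113.964 -134.999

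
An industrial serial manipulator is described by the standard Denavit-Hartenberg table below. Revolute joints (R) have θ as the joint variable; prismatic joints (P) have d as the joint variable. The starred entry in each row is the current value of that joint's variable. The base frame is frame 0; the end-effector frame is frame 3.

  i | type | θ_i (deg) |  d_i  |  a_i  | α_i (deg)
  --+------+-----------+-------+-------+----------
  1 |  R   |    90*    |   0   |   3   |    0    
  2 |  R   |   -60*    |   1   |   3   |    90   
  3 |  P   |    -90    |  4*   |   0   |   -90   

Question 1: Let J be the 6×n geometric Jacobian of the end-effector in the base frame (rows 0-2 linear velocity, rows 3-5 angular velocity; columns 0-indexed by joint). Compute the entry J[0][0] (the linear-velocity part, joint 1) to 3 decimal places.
-1.036

axis z_0 = ẑ; lever o_n−o_0 = (4.5981,1.0359,1.0000)
cross product → J_v[:, 0] = (-1.0359,4.5981,0.0000)
J_ω[:, 0] = z_0
entry J[0][0] = -1.0359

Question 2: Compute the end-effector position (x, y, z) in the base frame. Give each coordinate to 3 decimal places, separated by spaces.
4.598 1.036 1.000

after link 1: o_1 = (0.0000, 3.0000, 0.0000)
after link 2: o_2 = (2.5981, 4.5000, 1.0000)
after link 3: o_3 = (4.5981, 1.0359, 1.0000)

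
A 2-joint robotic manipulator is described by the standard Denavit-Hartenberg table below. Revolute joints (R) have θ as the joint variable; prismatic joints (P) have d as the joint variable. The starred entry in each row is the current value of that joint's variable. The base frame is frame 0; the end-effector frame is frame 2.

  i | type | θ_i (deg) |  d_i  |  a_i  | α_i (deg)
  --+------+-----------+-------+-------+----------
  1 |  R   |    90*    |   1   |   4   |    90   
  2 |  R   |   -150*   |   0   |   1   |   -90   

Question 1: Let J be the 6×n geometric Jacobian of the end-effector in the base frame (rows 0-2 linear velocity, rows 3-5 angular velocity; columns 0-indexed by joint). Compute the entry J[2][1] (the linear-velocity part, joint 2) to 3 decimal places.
axis z_1 = (1.0000,-0.0000,0.0000); lever o_n−o_1 = (-0.0000,-0.8660,-0.5000)
cross product → J_v[:, 1] = (0.0000,0.5000,-0.8660)
J_ω[:, 1] = z_1
entry J[2][1] = -0.8660

-0.866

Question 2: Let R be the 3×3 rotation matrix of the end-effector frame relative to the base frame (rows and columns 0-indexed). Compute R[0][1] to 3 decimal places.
End-effector y-axis (col 1 of R) = (-1.0000,0.0000,-0.0000)
R[0][1] = -1.0000

-1.000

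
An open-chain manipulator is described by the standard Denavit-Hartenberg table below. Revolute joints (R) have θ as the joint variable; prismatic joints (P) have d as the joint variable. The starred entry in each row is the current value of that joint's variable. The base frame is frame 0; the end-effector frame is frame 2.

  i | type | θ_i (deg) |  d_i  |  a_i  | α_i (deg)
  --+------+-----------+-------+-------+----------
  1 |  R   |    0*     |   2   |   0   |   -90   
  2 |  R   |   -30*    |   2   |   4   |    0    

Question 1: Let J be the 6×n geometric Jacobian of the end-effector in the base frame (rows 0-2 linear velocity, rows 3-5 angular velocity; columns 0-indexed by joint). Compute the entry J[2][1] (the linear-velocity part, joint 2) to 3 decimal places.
axis z_1 = (0.0000,1.0000,0.0000); lever o_n−o_1 = (3.4641,2.0000,2.0000)
cross product → J_v[:, 1] = (2.0000,0.0000,-3.4641)
J_ω[:, 1] = z_1
entry J[2][1] = -3.4641

-3.464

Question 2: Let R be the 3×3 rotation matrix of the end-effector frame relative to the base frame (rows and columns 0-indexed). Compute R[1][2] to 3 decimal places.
1.000

End-effector z-axis (col 2 of R) = (0.0000,1.0000,0.0000)
R[1][2] = 1.0000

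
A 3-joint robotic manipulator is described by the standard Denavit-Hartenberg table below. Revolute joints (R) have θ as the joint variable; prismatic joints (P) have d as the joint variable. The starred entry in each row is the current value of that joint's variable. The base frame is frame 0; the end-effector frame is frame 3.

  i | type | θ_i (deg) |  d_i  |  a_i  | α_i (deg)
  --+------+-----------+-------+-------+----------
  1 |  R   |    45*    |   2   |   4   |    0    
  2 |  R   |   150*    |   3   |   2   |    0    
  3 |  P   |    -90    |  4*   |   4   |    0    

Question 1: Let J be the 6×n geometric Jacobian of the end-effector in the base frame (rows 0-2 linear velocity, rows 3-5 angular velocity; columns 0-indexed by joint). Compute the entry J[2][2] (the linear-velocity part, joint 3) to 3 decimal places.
prismatic axis z_2 = (0.0000,0.0000,1.0000)
J_v[:, 2] = z_2; J_ω[:, 2] = (0,0,0)
entry J[2][2] = 1.0000

1.000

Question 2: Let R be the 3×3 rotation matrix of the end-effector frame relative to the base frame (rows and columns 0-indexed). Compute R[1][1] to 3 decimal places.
-0.259

End-effector y-axis (col 1 of R) = (-0.9659,-0.2588,0.0000)
R[1][1] = -0.2588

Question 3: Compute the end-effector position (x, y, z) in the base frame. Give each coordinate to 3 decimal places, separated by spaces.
-0.139 6.174 9.000

after link 1: o_1 = (2.8284, 2.8284, 2.0000)
after link 2: o_2 = (0.8966, 2.3108, 5.0000)
after link 3: o_3 = (-0.1387, 6.1745, 9.0000)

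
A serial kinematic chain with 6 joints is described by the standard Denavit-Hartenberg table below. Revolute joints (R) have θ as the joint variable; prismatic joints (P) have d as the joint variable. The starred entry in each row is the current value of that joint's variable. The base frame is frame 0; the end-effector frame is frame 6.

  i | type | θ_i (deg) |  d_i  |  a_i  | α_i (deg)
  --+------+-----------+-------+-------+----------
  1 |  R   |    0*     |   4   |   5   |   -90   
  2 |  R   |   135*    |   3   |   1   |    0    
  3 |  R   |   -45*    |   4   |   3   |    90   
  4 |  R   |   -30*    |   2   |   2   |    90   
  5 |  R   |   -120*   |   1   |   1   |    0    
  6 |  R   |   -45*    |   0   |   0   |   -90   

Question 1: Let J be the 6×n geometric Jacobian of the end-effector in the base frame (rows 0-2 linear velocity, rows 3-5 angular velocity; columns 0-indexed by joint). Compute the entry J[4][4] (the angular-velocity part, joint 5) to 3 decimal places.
-0.866

axis z_4 = (0.0000,-0.8660,0.5000); lever o_n−o_4 = (-0.8660,-0.6160,0.9330)
cross product → J_v[:, 4] = (-0.5000,-0.4330,-0.7500)
J_ω[:, 4] = z_4
entry J[4][4] = -0.8660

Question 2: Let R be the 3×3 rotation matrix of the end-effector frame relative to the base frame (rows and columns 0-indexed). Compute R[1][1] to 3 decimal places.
End-effector y-axis (col 1 of R) = (-0.0000,0.8660,-0.5000)
R[1][1] = 0.8660

0.866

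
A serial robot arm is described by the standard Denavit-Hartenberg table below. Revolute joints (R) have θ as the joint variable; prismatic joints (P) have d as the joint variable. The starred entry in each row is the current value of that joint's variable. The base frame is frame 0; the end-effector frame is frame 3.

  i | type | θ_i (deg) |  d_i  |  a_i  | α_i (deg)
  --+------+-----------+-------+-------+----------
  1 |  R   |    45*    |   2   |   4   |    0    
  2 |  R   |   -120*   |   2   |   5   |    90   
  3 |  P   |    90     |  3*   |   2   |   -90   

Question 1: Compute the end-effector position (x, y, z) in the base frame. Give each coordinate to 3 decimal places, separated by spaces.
1.225 -2.778 6.000

after link 1: o_1 = (2.8284, 2.8284, 2.0000)
after link 2: o_2 = (4.1225, -2.0012, 4.0000)
after link 3: o_3 = (1.2247, -2.7777, 6.0000)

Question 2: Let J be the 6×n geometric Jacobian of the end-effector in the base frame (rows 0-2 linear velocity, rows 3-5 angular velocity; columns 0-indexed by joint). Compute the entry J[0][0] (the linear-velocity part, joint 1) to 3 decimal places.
axis z_0 = ẑ; lever o_n−o_0 = (1.2247,-2.7777,6.0000)
cross product → J_v[:, 0] = (2.7777,1.2247,-0.0000)
J_ω[:, 0] = z_0
entry J[0][0] = 2.7777

2.778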